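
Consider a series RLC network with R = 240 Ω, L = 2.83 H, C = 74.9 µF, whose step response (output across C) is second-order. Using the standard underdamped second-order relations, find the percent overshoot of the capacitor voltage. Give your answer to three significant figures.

%OS ≈ 8.50%

For a series RLC circuit (capacitor voltage as output), ω_n = 1/√(LC) = 1/√(2.83 H · 74.9 µF) = 68.7 rad/s.
ζ = (R/2)·√(C/L) = (240/2)·√(74.9 µF/2.83 H) = 0.617.
Overshoot: exp(−π·0.617/√(1−0.617²)) = 0.0850, i.e. 8.50%.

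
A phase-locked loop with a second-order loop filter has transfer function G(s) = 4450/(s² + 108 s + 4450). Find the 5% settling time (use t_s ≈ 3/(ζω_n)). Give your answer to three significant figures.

ω_n = √4450 = 66.7 rad/s; ζ = 108/(2·66.7) = 0.809.
t_s ≈ 3/(ζω_n) = 3/(0.809·66.7) = 0.0556 s.

t_s ≈ 0.0556 s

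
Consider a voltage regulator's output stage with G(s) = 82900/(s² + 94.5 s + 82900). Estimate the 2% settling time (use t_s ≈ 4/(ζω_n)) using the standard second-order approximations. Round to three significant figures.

Matching coefficients with s² + 2ζω_n s + ω_n² gives ω_n² = 82900 ⇒ ω_n = 288 rad/s, and ζ = 94.5/(2ω_n) = 0.164.
t_s ≈ 4/(ζω_n) = 4/(0.164·288) = 0.0847 s.

t_s ≈ 0.0847 s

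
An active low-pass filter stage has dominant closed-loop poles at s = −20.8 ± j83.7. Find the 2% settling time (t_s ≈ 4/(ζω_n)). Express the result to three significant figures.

t_s ≈ 0.192 s

For poles at −σ ± jω_d, ζω_n = σ = 20.8, so t_s ≈ 4/σ = 0.192 s.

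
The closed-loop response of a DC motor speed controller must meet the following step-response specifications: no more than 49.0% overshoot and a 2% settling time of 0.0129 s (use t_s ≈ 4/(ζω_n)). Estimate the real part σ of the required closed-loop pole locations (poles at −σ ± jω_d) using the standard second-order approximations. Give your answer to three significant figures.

σ ≈ 310

The settling-time spec alone fixes σ = ζω_n = 4/t_s = 4/0.0129 = 310.
(Overshoot then fixes ζ = 0.221 and hence ω_d = σ·√(1−ζ²)/ζ = 1370 rad/s.)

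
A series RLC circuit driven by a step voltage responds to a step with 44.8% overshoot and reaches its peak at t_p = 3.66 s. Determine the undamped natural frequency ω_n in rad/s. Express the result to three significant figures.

ω_n ≈ 0.886 rad/s

From the overshoot, ζ = −ln(OS)/√(π²+ln²(OS)) = 0.248.
From t_p = π/ω_d, ω_d = π/3.66 = 0.858 rad/s, so ω_n = ω_d/√(1−ζ²) = 0.886 rad/s.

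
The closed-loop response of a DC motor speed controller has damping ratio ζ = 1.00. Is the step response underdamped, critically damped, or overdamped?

Since ζ = 1, the system is critically damped.

critically damped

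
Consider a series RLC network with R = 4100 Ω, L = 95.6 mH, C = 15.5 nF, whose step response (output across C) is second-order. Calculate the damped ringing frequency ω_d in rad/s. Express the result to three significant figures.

For a series RLC circuit (capacitor voltage as output), ω_n = 1/√(LC) = 1/√(95.6 mH · 15.5 nF) = 26000 rad/s.
ζ = (R/2)·√(C/L) = (4100/2)·√(15.5 nF/95.6 mH) = 0.825.
The damped frequency ω_d = ω_n√(1−ζ²) = 14700 rad/s.

ω_d ≈ 14700 rad/s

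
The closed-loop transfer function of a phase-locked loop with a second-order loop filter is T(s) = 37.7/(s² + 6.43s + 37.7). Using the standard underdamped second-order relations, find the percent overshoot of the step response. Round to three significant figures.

Matching coefficients with s² + 2ζω_n s + ω_n² gives ω_n² = 37.7 ⇒ ω_n = 6.14 rad/s, and ζ = 6.43/(2ω_n) = 0.524.
Overshoot: exp(−π·0.524/√(1−0.524²)) = 0.145, i.e. 14.5%.

%OS ≈ 14.5%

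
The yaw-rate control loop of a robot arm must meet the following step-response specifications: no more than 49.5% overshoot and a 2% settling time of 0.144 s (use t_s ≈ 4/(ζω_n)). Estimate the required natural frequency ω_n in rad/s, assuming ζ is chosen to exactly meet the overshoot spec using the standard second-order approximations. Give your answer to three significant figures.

Inverting the overshoot relation: ζ = |ln 0.495|/√(π² + ln²0.495) = 0.218.
From t_s ≈ 4/(ζω_n): ω_n = 4/(ζ·t_s) = 4/(0.218·0.144) = 127 rad/s.

ω_n ≈ 127 rad/s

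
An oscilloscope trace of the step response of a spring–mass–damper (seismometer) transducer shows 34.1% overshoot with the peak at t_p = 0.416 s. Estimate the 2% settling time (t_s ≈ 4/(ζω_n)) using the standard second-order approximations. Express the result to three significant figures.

The overshoot fixes ζ = −ln(OS)/√(π²+ln²(OS)) = 0.324.
From t_p = π/ω_d, ω_d = π/0.416 = 7.55 rad/s, so ω_n = ω_d/√(1−ζ²) = 7.98 rad/s.
t_s ≈ 4/(ζω_n) = 4/(0.324·7.98) = 1.55 s.

t_s ≈ 1.55 s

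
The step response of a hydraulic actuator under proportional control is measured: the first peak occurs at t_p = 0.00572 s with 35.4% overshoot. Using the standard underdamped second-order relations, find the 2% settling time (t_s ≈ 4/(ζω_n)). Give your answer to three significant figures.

t_s ≈ 0.0220 s

ζ from %OS: ζ = |ln 0.354|/√(π²+ln²0.354) = 0.314.
From t_p = π/ω_d, ω_d = π/0.00572 = 549 rad/s, so ω_n = ω_d/√(1−ζ²) = 578 rad/s.
t_s ≈ 4/(ζω_n) = 4/(0.314·578) = 0.0220 s.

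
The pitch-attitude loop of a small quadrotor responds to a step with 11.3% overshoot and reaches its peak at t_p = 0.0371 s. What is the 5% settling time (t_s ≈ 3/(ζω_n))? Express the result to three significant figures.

t_s ≈ 0.0510 s

The overshoot fixes ζ = −ln(OS)/√(π²+ln²(OS)) = 0.570.
t_p = π/ω_d ⇒ ω_d = 84.7 rad/s; then ω_n = ω_d/√(1−ζ²) = 103 rad/s.
t_s ≈ 3/(ζω_n) = 3/(0.570·103) = 0.0510 s.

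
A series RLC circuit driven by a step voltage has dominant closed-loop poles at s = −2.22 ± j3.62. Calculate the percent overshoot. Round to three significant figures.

The poles are at −σ ± jω_d with σ = 2.22 and ω_d = 3.62, so ω_n = √(σ²+ω_d²) = 4.25 rad/s and ζ = σ/ω_n = 0.523.
%OS = 100 e^{−πζ/√(1−ζ²)} with ζ = 0.523 gives 14.6%.

%OS ≈ 14.6%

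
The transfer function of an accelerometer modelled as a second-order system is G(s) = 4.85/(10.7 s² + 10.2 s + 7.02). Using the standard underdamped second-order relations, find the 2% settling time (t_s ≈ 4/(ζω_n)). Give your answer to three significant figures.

Dividing through by 10.7: denominator becomes s² + 0.9533 s + 0.6561.
So ω_n = √0.6561 = 0.810 rad/s and ζ = 0.9533/(2·0.810) = 0.588.
t_s ≈ 4/(ζω_n) = 8.39 s.

t_s ≈ 8.39 s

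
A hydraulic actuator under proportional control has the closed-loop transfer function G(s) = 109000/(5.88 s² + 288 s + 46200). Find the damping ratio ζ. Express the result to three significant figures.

Dividing through by 5.88: denominator becomes s² + 48.98 s + 7857.
So ω_n = √7857 = 88.6 rad/s and ζ = 48.98/(2·88.6) = 0.276.

ζ ≈ 0.276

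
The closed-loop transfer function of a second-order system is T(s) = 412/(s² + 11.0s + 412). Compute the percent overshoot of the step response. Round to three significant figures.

Comparing the denominator to s² + 2ζω_n s + ω_n²: ω_n = √412 = 20.3 rad/s, and 2ζω_n = 11.0 so ζ = 11.0/(2·20.3) = 0.271.
%OS = 100·exp(−πζ/√(1−ζ²)) = 41.3%.

%OS ≈ 41.3%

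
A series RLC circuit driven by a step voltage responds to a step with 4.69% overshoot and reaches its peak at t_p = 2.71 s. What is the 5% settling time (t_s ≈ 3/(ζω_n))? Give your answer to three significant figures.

t_s ≈ 2.66 s

From the overshoot, ζ = −ln(OS)/√(π²+ln²(OS)) = 0.698.
From t_p = π/ω_d, ω_d = π/2.71 = 1.16 rad/s, so ω_n = ω_d/√(1−ζ²) = 1.62 rad/s.
t_s ≈ 3/(ζω_n) = 3/(0.698·1.62) = 2.66 s.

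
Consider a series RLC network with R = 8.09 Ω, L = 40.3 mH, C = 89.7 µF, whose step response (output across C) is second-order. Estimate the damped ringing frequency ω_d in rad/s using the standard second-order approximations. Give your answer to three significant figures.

ω_d ≈ 516 rad/s

For a series RLC circuit (capacitor voltage as output), ω_n = 1/√(LC) = 1/√(40.3 mH · 89.7 µF) = 526 rad/s.
ζ = (R/2)·√(C/L) = (8.09/2)·√(89.7 µF/40.3 mH) = 0.191.
ω_d = 526·√(1 − 0.191²) = 516 rad/s.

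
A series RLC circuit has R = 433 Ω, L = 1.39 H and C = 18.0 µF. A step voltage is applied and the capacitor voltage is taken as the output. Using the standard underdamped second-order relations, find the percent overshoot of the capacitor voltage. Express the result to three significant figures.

%OS ≈ 2.02%

For a series RLC circuit (capacitor voltage as output), ω_n = 1/√(LC) = 1/√(1.39 H · 18.0 µF) = 200 rad/s.
ζ = (R/2)·√(C/L) = (433/2)·√(18.0 µF/1.39 H) = 0.779.
%OS = 100·exp(−πζ/√(1−ζ²)) = 2.02%.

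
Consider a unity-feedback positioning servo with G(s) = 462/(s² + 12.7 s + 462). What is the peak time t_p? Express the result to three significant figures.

t_p ≈ 0.153 s

Comparing the denominator to s² + 2ζω_n s + ω_n²: ω_n = √462 = 21.5 rad/s, and 2ζω_n = 12.7 so ζ = 12.7/(2·21.5) = 0.295.
ω_d = 21.5·√(1 − 0.295²) = 20.5 rad/s. Then t_p = π/ω_d = 0.153 s.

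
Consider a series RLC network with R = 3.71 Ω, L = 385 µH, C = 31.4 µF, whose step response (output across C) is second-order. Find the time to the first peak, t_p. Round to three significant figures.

For a series RLC circuit (capacitor voltage as output), ω_n = 1/√(LC) = 1/√(385 µH · 31.4 µF) = 9100 rad/s.
ζ = (R/2)·√(C/L) = (3.71/2)·√(31.4 µF/385 µH) = 0.530.
The damped frequency ω_d = ω_n√(1−ζ²) = 7710 rad/s. t_p = π/ω_d = 0.000407 s.

t_p ≈ 0.000407 s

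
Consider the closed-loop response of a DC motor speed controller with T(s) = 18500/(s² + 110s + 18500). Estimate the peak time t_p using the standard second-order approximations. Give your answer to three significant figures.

t_p ≈ 0.0253 s

ω_n = √18500 = 136 rad/s; ζ = 110/(2·136) = 0.404.
ω_d = ω_n√(1−ζ²) = 124 rad/s. Then t_p = π/ω_d = 0.0253 s.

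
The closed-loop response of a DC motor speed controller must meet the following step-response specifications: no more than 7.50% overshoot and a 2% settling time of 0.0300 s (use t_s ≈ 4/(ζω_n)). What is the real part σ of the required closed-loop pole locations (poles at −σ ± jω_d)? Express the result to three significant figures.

The settling-time spec alone fixes σ = ζω_n = 4/t_s = 4/0.0300 = 133.
(Overshoot then fixes ζ = 0.636 and hence ω_d = σ·√(1−ζ²)/ζ = 162 rad/s.)

σ ≈ 133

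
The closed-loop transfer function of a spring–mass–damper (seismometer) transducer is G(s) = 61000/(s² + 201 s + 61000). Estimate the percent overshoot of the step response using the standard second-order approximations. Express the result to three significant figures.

%OS ≈ 24.7%

Matching coefficients with s² + 2ζω_n s + ω_n² gives ω_n² = 61000 ⇒ ω_n = 247 rad/s, and ζ = 201/(2ω_n) = 0.407.
%OS = 100·exp(−πζ/√(1−ζ²)) = 24.7%.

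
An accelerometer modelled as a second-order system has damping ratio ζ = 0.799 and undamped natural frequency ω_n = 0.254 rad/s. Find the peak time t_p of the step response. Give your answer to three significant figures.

t_p ≈ 20.6 s

The damped frequency is ω_d = ω_n√(1−ζ²) = 0.254·√(1−0.638) = 0.153 rad/s.
Peak time t_p = π/ω_d = π/0.153 = 20.6 s.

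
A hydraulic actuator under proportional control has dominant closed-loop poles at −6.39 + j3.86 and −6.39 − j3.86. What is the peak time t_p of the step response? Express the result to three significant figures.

t_p = π/ω_d with ω_d = 3.86 (the imaginary part), so t_p = 0.814 s.

t_p ≈ 0.814 s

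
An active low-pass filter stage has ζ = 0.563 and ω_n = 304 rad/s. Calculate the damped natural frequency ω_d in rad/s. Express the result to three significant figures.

ω_d = ω_n√(1−ζ²) = 304·√0.683 = 251 rad/s.

ω_d ≈ 251 rad/s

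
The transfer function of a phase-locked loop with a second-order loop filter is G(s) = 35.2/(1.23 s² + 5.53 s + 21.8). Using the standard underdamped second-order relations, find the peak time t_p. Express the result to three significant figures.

t_p ≈ 0.883 s

Dividing through by 1.23: denominator becomes s² + 4.496 s + 17.72.
So ω_n = √17.72 = 4.21 rad/s and ζ = 4.496/(2·4.21) = 0.534.
ω_d = 4.21·√(1 − 0.534²) = 3.56 rad/s. t_p = π/ω_d = 0.883 s.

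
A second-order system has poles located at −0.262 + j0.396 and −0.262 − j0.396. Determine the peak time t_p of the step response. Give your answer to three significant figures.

t_p = π/ω_d with ω_d = 0.396 (the imaginary part), so t_p = 7.93 s.

t_p ≈ 7.93 s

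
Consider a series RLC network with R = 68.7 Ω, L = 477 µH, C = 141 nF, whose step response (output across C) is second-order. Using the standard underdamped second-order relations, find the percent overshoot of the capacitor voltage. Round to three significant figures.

%OS ≈ 10.0%

For a series RLC circuit (capacitor voltage as output), ω_n = 1/√(LC) = 1/√(477 µH · 141 nF) = 122000 rad/s.
ζ = (R/2)·√(C/L) = (68.7/2)·√(141 nF/477 µH) = 0.591.
Overshoot: exp(−π·0.591/√(1−0.591²)) = 0.100, i.e. 10.0%.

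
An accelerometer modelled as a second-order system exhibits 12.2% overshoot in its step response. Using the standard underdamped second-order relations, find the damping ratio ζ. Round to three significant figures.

ζ = −ln(OS)/√(π² + (ln OS)²). With OS = 0.122, ln OS = −2.104 and ζ = 2.104/3.781 = 0.556.

ζ ≈ 0.556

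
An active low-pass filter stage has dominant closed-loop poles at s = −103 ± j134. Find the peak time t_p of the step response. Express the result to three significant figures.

t_p ≈ 0.0234 s

t_p = π/ω_d with ω_d = 134 (the imaginary part), so t_p = 0.0234 s.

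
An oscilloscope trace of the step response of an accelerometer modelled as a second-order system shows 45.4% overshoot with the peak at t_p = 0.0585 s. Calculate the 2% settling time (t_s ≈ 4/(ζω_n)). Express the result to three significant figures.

t_s ≈ 0.296 s

The overshoot fixes ζ = −ln(OS)/√(π²+ln²(OS)) = 0.244.
t_p = π/ω_d ⇒ ω_d = 53.7 rad/s; then ω_n = ω_d/√(1−ζ²) = 55.4 rad/s.
t_s ≈ 4/(ζω_n) = 4/(0.244·55.4) = 0.296 s.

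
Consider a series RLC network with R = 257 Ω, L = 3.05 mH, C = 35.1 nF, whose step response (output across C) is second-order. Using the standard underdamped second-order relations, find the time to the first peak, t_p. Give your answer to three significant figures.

For a series RLC circuit (capacitor voltage as output), ω_n = 1/√(LC) = 1/√(3.05 mH · 35.1 nF) = 96600 rad/s.
ζ = (R/2)·√(C/L) = (257/2)·√(35.1 nF/3.05 mH) = 0.436.
ω_d = ω_n√(1−ζ²) = 87000 rad/s. t_p = π/ω_d = 0.0000361 s.

t_p ≈ 0.0000361 s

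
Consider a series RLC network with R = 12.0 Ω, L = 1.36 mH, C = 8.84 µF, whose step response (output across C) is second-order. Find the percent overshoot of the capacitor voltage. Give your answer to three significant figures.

For a series RLC circuit (capacitor voltage as output), ω_n = 1/√(LC) = 1/√(1.36 mH · 8.84 µF) = 9120 rad/s.
ζ = (R/2)·√(C/L) = (12.0/2)·√(8.84 µF/1.36 mH) = 0.484.
%OS = 100 e^{−πζ/√(1−ζ²)} with ζ = 0.484 gives 17.6%.

%OS ≈ 17.6%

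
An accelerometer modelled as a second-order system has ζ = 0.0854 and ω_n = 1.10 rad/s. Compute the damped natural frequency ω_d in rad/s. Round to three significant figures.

ω_d ≈ 1.10 rad/s

ω_d = ω_n√(1−ζ²) = 1.10·√0.993 = 1.10 rad/s.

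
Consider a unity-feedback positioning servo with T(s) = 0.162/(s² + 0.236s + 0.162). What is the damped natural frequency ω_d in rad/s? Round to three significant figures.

ω_d ≈ 0.385 rad/s

ω_n = √0.162 = 0.402 rad/s; ζ = 0.236/(2·0.402) = 0.293.
The damped frequency ω_d = ω_n√(1−ζ²) = 0.385 rad/s.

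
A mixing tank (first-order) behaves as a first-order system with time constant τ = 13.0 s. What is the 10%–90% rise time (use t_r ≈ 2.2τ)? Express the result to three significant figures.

t_r ≈ 2.2τ = 28.6 s.

t_r ≈ 28.6 s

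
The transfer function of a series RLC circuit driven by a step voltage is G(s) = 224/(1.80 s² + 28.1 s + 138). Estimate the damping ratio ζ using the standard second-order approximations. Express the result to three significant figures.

Dividing through by 1.80: denominator becomes s² + 15.61 s + 76.67.
So ω_n = √76.67 = 8.76 rad/s and ζ = 15.61/(2·8.76) = 0.891.

ζ ≈ 0.891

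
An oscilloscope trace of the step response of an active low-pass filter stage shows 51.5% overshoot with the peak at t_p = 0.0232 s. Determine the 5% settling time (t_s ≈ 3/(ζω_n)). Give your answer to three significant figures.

From the overshoot, ζ = −ln(OS)/√(π²+ln²(OS)) = 0.207.
t_p = π/ω_d ⇒ ω_d = 135 rad/s; then ω_n = ω_d/√(1−ζ²) = 138 rad/s.
t_s ≈ 3/(ζω_n) = 3/(0.207·138) = 0.105 s.

t_s ≈ 0.105 s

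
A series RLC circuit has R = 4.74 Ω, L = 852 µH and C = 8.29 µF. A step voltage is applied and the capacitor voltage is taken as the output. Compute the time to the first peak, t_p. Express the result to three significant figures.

For a series RLC circuit (capacitor voltage as output), ω_n = 1/√(LC) = 1/√(852 µH · 8.29 µF) = 11900 rad/s.
ζ = (R/2)·√(C/L) = (4.74/2)·√(8.29 µF/852 µH) = 0.234.
The damped frequency ω_d = ω_n√(1−ζ²) = 11600 rad/s. t_p = π/ω_d = 0.000272 s.

t_p ≈ 0.000272 s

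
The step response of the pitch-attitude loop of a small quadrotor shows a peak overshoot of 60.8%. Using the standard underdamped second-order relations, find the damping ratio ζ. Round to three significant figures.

From %OS = 100·exp(−πζ/√(1−ζ²)), invert to get ζ = −ln(OS)/√(π² + ln²(OS)) with OS = 0.608.
−ln 0.608 = 0.4976, so ζ = 0.4976/√(π² + 0.2476) = 0.156.

ζ ≈ 0.156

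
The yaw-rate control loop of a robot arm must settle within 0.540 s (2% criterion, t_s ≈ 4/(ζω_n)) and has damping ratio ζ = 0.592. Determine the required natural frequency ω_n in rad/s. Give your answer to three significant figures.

ω_n ≈ 12.5 rad/s

Rearranging t_s ≈ 4/(ζω_n) gives ω_n = 4/(ζ·t_s) = 4/(0.592 × 0.540) = 12.5 rad/s.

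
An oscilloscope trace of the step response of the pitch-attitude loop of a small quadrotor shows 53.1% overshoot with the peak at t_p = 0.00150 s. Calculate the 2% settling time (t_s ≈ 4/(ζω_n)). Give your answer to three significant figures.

t_s ≈ 0.00948 s

The overshoot fixes ζ = −ln(OS)/√(π²+ln²(OS)) = 0.198.
From t_p = π/ω_d, ω_d = π/0.00150 = 2090 rad/s, so ω_n = ω_d/√(1−ζ²) = 2140 rad/s.
t_s ≈ 4/(ζω_n) = 4/(0.198·2140) = 0.00948 s.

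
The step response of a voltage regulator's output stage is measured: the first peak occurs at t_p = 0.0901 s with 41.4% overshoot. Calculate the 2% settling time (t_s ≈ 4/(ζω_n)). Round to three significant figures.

ζ from %OS: ζ = |ln 0.414|/√(π²+ln²0.414) = 0.270.
From t_p = π/ω_d, ω_d = π/0.0901 = 34.9 rad/s, so ω_n = ω_d/√(1−ζ²) = 36.2 rad/s.
t_s ≈ 4/(ζω_n) = 4/(0.270·36.2) = 0.409 s.

t_s ≈ 0.409 s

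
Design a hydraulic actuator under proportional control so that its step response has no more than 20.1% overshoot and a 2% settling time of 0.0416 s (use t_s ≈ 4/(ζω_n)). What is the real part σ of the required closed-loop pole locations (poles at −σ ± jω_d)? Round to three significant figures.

The settling-time spec alone fixes σ = ζω_n = 4/t_s = 4/0.0416 = 96.2.
(Overshoot then fixes ζ = 0.455 and hence ω_d = σ·√(1−ζ²)/ζ = 188 rad/s.)

σ ≈ 96.2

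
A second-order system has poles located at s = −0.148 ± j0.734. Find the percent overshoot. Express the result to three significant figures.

|pole| = ω_n = √(0.148² + 0.734²) = 0.749 rad/s; ζ = cos θ = σ/ω_n = 0.198.
%OS = 100·exp(−πζ/√(1−ζ²)) = 53.1%.

%OS ≈ 53.1%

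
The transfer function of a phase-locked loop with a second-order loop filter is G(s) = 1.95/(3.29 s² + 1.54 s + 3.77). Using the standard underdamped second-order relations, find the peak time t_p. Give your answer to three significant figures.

t_p ≈ 3.01 s

Dividing through by 3.29: denominator becomes s² + 0.4681 s + 1.146.
So ω_n = √1.146 = 1.07 rad/s and ζ = 0.4681/(2·1.07) = 0.219.
The damped frequency ω_d = ω_n√(1−ζ²) = 1.04 rad/s. t_p = π/ω_d = 3.01 s.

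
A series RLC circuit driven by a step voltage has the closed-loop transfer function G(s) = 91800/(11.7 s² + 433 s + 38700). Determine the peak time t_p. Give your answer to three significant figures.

Dividing through by 11.7: denominator becomes s² + 37.01 s + 3308.
So ω_n = √3308 = 57.5 rad/s and ζ = 37.01/(2·57.5) = 0.322.
ω_d = ω_n√(1−ζ²) = 54.5 rad/s. t_p = π/ω_d = 0.0577 s.

t_p ≈ 0.0577 s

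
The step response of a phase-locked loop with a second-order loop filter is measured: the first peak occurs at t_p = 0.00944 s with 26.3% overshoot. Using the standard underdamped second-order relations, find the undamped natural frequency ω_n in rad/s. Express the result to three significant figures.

ω_n ≈ 362 rad/s

The overshoot fixes ζ = −ln(OS)/√(π²+ln²(OS)) = 0.391.
From t_p = π/ω_d, ω_d = π/0.00944 = 333 rad/s, so ω_n = ω_d/√(1−ζ²) = 362 rad/s.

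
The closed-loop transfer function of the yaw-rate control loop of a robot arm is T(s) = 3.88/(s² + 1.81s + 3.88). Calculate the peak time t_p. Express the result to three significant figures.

ω_n = √3.88 = 1.97 rad/s; ζ = 1.81/(2·1.97) = 0.459.
ω_d = ω_n√(1−ζ²) = 1.75 rad/s. Then t_p = π/ω_d = 1.80 s.

t_p ≈ 1.80 s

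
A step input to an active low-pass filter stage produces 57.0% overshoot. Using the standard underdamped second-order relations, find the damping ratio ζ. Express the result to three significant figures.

From %OS = 100·exp(−πζ/√(1−ζ²)), invert to get ζ = −ln(OS)/√(π² + ln²(OS)) with OS = 0.570.
−ln 0.570 = 0.5621, so ζ = 0.5621/√(π² + 0.3160) = 0.176.

ζ ≈ 0.176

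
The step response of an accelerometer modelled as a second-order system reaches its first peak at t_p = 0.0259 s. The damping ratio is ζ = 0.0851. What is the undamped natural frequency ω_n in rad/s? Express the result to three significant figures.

Peak time t_p = π/ω_d, so ω_d = π/t_p = π/0.0259 = 121 rad/s.
ω_n = ω_d/√(1−ζ²) = 121/√0.993 = 122 rad/s.

ω_n ≈ 122 rad/s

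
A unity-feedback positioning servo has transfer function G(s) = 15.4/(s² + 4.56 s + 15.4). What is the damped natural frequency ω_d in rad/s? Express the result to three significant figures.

ω_d ≈ 3.19 rad/s

Matching coefficients with s² + 2ζω_n s + ω_n² gives ω_n² = 15.4 ⇒ ω_n = 3.92 rad/s, and ζ = 4.56/(2ω_n) = 0.581.
ω_d = ω_n√(1−ζ²) = 3.19 rad/s.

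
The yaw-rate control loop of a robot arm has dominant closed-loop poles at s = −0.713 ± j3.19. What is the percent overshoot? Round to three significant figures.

%OS ≈ 49.6%

The poles are at −σ ± jω_d with σ = 0.713 and ω_d = 3.19, so ω_n = √(σ²+ω_d²) = 3.27 rad/s and ζ = σ/ω_n = 0.218.
Overshoot: exp(−π·0.218/√(1−0.218²)) = 0.496, i.e. 49.6%.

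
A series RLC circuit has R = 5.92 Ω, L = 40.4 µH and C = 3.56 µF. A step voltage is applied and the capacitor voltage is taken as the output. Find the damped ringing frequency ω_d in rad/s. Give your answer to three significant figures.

For a series RLC circuit (capacitor voltage as output), ω_n = 1/√(LC) = 1/√(40.4 µH · 3.56 µF) = 83400 rad/s.
ζ = (R/2)·√(C/L) = (5.92/2)·√(3.56 µF/40.4 µH) = 0.879.
ω_d = 83400·√(1 − 0.879²) = 39800 rad/s.

ω_d ≈ 39800 rad/s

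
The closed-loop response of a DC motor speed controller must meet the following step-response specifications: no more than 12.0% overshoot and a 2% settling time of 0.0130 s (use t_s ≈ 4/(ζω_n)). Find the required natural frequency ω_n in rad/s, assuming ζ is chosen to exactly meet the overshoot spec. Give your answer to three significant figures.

ζ = −ln(OS)/√(π² + (ln OS)²). With OS = 0.120, ln OS = −2.120 and ζ = 2.120/3.790 = 0.559.
From t_s ≈ 4/(ζω_n): ω_n = 4/(ζ·t_s) = 4/(0.559·0.0130) = 550 rad/s.

ω_n ≈ 550 rad/s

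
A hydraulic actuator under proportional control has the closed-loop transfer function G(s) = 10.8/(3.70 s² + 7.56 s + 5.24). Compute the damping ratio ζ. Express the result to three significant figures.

Dividing through by 3.70: denominator becomes s² + 2.043 s + 1.416.
So ω_n = √1.416 = 1.19 rad/s and ζ = 2.043/(2·1.19) = 0.858.

ζ ≈ 0.858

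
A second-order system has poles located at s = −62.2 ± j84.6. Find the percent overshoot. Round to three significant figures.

With σ = 62.2, ω_d = 84.6: ω_n = √(σ²+ω_d²) = 105 rad/s, ζ = σ/ω_n = 0.592.
Overshoot: exp(−π·0.592/√(1−0.592²)) = 0.0993, i.e. 9.93%.

%OS ≈ 9.93%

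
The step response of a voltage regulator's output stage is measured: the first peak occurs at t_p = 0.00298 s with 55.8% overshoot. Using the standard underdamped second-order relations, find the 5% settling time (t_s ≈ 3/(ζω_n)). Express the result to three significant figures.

t_s ≈ 0.0153 s

From the overshoot, ζ = −ln(OS)/√(π²+ln²(OS)) = 0.183.
From t_p = π/ω_d, ω_d = π/0.00298 = 1050 rad/s, so ω_n = ω_d/√(1−ζ²) = 1070 rad/s.
t_s ≈ 3/(ζω_n) = 3/(0.183·1070) = 0.0153 s.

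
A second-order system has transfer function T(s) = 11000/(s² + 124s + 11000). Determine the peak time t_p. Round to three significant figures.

t_p ≈ 0.0371 s

ω_n = √11000 = 105 rad/s; ζ = 124/(2·105) = 0.591.
The damped frequency ω_d = ω_n√(1−ζ²) = 84.6 rad/s. Then t_p = π/ω_d = 0.0371 s.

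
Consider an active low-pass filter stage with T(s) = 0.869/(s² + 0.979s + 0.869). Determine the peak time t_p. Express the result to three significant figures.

Comparing the denominator to s² + 2ζω_n s + ω_n²: ω_n = √0.869 = 0.932 rad/s, and 2ζω_n = 0.979 so ζ = 0.979/(2·0.932) = 0.525.
ω_d = ω_n√(1−ζ²) = 0.793 rad/s. Then t_p = π/ω_d = 3.96 s.

t_p ≈ 3.96 s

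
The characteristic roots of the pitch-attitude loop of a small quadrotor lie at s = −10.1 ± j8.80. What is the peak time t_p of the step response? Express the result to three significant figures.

t_p ≈ 0.357 s

t_p = π/ω_d with ω_d = 8.80 (the imaginary part), so t_p = 0.357 s.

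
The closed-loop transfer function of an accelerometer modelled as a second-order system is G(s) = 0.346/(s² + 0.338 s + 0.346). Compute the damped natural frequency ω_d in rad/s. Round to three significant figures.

Comparing the denominator to s² + 2ζω_n s + ω_n²: ω_n = √0.346 = 0.588 rad/s, and 2ζω_n = 0.338 so ζ = 0.338/(2·0.588) = 0.287.
ω_d = 0.588·√(1 − 0.287²) = 0.563 rad/s.

ω_d ≈ 0.563 rad/s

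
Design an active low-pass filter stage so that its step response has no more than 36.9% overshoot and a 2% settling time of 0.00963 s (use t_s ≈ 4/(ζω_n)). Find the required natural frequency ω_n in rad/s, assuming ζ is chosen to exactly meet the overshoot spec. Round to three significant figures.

ω_n ≈ 1370 rad/s

From %OS = 100·exp(−πζ/√(1−ζ²)), invert to get ζ = −ln(OS)/√(π² + ln²(OS)) with OS = 0.369.
−ln 0.369 = 0.9970, so ζ = 0.9970/√(π² + 0.9939) = 0.302.
From t_s ≈ 4/(ζω_n): ω_n = 4/(ζ·t_s) = 4/(0.302·0.00963) = 1370 rad/s.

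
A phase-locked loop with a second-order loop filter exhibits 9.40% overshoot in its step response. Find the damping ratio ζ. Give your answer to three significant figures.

ζ = −ln(OS)/√(π² + (ln OS)²). With OS = 0.0940, ln OS = −2.364 and ζ = 2.364/3.932 = 0.601.

ζ ≈ 0.601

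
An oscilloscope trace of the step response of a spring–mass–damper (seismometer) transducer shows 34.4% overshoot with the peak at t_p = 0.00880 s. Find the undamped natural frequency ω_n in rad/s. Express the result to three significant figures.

The overshoot fixes ζ = −ln(OS)/√(π²+ln²(OS)) = 0.322.
From t_p = π/ω_d, ω_d = π/0.00880 = 357 rad/s, so ω_n = ω_d/√(1−ζ²) = 377 rad/s.

ω_n ≈ 377 rad/s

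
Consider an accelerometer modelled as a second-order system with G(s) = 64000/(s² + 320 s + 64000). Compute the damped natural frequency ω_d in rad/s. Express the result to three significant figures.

ω_n = √64000 = 253 rad/s; ζ = 320/(2·253) = 0.632.
ω_d = ω_n√(1−ζ²) = 196 rad/s.

ω_d ≈ 196 rad/s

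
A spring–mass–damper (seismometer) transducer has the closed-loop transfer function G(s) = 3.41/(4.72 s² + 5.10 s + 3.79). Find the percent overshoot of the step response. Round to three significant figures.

Dividing through by 4.72: denominator becomes s² + 1.081 s + 0.8030.
So ω_n = √0.8030 = 0.896 rad/s and ζ = 1.081/(2·0.896) = 0.603.
%OS = 100 e^{−πζ/√(1−ζ²)} with ζ = 0.603 gives 9.31%.

%OS ≈ 9.31%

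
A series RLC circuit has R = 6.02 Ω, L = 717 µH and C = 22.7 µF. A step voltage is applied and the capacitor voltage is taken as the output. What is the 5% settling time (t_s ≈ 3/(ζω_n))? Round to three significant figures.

For a series RLC circuit (capacitor voltage as output), ω_n = 1/√(LC) = 1/√(717 µH · 22.7 µF) = 7840 rad/s.
ζ = (R/2)·√(C/L) = (6.02/2)·√(22.7 µF/717 µH) = 0.536.
t_s ≈ 3/(ζω_n) = 0.000715 s.

t_s ≈ 0.000715 s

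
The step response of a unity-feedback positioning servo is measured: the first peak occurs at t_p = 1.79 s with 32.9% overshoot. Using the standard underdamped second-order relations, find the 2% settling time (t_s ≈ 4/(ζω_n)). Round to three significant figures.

The overshoot fixes ζ = −ln(OS)/√(π²+ln²(OS)) = 0.334.
From t_p = π/ω_d, ω_d = π/1.79 = 1.76 rad/s, so ω_n = ω_d/√(1−ζ²) = 1.86 rad/s.
t_s ≈ 4/(ζω_n) = 4/(0.334·1.86) = 6.44 s.

t_s ≈ 6.44 s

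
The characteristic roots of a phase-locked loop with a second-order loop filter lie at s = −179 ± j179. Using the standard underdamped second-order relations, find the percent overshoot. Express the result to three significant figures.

%OS ≈ 4.32%

|pole| = ω_n = √(179² + 179²) = 253 rad/s; ζ = cos θ = σ/ω_n = 0.707.
%OS = 100 e^{−πζ/√(1−ζ²)} with ζ = 0.707 gives 4.32%.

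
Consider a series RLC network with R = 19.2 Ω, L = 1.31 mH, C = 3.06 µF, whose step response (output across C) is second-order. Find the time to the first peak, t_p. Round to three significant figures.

t_p ≈ 0.000225 s

For a series RLC circuit (capacitor voltage as output), ω_n = 1/√(LC) = 1/√(1.31 mH · 3.06 µF) = 15800 rad/s.
ζ = (R/2)·√(C/L) = (19.2/2)·√(3.06 µF/1.31 mH) = 0.464.
ω_d = ω_n√(1−ζ²) = 14000 rad/s. t_p = π/ω_d = 0.000225 s.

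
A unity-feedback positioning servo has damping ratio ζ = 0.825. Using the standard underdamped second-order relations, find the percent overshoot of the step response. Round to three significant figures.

For an underdamped second-order system, %OS = 100·exp(−πζ/√(1−ζ²)).
πζ/√(1−ζ²) = π·0.825/√(1−0.681) = 4.586, so %OS = 100·e^(−4.586) = 1.02%.

%OS ≈ 1.02%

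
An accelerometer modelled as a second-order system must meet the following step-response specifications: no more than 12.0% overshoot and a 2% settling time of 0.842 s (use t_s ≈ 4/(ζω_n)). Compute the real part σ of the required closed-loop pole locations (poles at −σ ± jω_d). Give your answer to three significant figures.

σ ≈ 4.75

The settling-time spec alone fixes σ = ζω_n = 4/t_s = 4/0.842 = 4.75.
(Overshoot then fixes ζ = 0.559 and hence ω_d = σ·√(1−ζ²)/ζ = 7.04 rad/s.)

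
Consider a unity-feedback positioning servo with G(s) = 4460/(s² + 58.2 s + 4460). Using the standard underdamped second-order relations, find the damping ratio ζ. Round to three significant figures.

ζ ≈ 0.436

Matching coefficients with s² + 2ζω_n s + ω_n² gives ω_n² = 4460 ⇒ ω_n = 66.8 rad/s, and ζ = 58.2/(2ω_n) = 0.436.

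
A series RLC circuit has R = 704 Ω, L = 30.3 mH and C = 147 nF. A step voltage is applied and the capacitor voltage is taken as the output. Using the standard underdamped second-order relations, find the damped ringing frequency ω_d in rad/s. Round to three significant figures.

ω_d ≈ 9460 rad/s

For a series RLC circuit (capacitor voltage as output), ω_n = 1/√(LC) = 1/√(30.3 mH · 147 nF) = 15000 rad/s.
ζ = (R/2)·√(C/L) = (704/2)·√(147 nF/30.3 mH) = 0.775.
ω_d = 15000·√(1 − 0.775²) = 9460 rad/s.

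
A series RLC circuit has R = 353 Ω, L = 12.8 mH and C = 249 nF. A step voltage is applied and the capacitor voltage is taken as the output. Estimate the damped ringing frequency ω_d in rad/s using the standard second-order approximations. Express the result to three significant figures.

ω_d ≈ 11100 rad/s

For a series RLC circuit (capacitor voltage as output), ω_n = 1/√(LC) = 1/√(12.8 mH · 249 nF) = 17700 rad/s.
ζ = (R/2)·√(C/L) = (353/2)·√(249 nF/12.8 mH) = 0.778.
ω_d = 17700·√(1 − 0.778²) = 11100 rad/s.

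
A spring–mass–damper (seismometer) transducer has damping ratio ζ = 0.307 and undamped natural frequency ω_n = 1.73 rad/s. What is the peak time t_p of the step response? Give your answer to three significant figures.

t_p ≈ 1.91 s

The damped frequency is ω_d = ω_n√(1−ζ²) = 1.73·√(1−0.0942) = 1.65 rad/s.
Peak time t_p = π/ω_d = π/1.65 = 1.91 s.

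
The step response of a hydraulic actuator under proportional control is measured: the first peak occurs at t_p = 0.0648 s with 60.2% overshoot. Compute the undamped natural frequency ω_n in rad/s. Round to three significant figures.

The overshoot fixes ζ = −ln(OS)/√(π²+ln²(OS)) = 0.159.
t_p = π/ω_d ⇒ ω_d = 48.5 rad/s; then ω_n = ω_d/√(1−ζ²) = 49.1 rad/s.

ω_n ≈ 49.1 rad/s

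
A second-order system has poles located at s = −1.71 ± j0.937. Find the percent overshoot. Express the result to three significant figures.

%OS ≈ 0.324%

|pole| = ω_n = √(1.71² + 0.937²) = 1.95 rad/s; ζ = cos θ = σ/ω_n = 0.877.
Overshoot: exp(−π·0.877/√(1−0.877²)) = 0.00324, i.e. 0.324%.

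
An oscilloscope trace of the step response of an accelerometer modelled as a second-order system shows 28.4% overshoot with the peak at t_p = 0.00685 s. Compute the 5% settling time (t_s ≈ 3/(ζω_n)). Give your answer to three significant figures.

ζ from %OS: ζ = |ln 0.284|/√(π²+ln²0.284) = 0.372.
t_p = π/ω_d ⇒ ω_d = 459 rad/s; then ω_n = ω_d/√(1−ζ²) = 494 rad/s.
t_s ≈ 3/(ζω_n) = 3/(0.372·494) = 0.0163 s.

t_s ≈ 0.0163 s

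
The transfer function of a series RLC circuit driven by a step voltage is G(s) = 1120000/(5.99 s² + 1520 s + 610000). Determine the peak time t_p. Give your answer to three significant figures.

t_p ≈ 0.0107 s

Dividing through by 5.99: denominator becomes s² + 253.8 s + 101800.
So ω_n = √101800 = 319 rad/s and ζ = 253.8/(2·319) = 0.398.
The damped frequency ω_d = ω_n√(1−ζ²) = 293 rad/s. t_p = π/ω_d = 0.0107 s.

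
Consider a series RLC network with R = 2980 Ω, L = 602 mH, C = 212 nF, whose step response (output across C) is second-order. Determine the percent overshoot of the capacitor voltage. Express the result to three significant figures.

%OS ≈ 0.261%

For a series RLC circuit (capacitor voltage as output), ω_n = 1/√(LC) = 1/√(602 mH · 212 nF) = 2800 rad/s.
ζ = (R/2)·√(C/L) = (2980/2)·√(212 nF/602 mH) = 0.884.
%OS = 100 e^{−πζ/√(1−ζ²)} with ζ = 0.884 gives 0.261%.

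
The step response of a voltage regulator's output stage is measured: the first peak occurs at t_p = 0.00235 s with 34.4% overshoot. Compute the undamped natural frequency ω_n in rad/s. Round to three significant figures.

From the overshoot, ζ = −ln(OS)/√(π²+ln²(OS)) = 0.322.
t_p = π/ω_d ⇒ ω_d = 1340 rad/s; then ω_n = ω_d/√(1−ζ²) = 1410 rad/s.

ω_n ≈ 1410 rad/s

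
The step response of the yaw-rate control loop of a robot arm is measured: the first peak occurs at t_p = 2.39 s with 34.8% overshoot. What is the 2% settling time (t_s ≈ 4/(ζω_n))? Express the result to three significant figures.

t_s ≈ 9.06 s

The overshoot fixes ζ = −ln(OS)/√(π²+ln²(OS)) = 0.318.
t_p = π/ω_d ⇒ ω_d = 1.31 rad/s; then ω_n = ω_d/√(1−ζ²) = 1.39 rad/s.
t_s ≈ 4/(ζω_n) = 4/(0.318·1.39) = 9.06 s.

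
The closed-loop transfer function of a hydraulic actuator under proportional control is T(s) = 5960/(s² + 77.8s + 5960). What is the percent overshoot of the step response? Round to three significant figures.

%OS ≈ 16.0%

ω_n = √5960 = 77.2 rad/s; ζ = 77.8/(2·77.2) = 0.504.
Overshoot: exp(−π·0.504/√(1−0.504²)) = 0.160, i.e. 16.0%.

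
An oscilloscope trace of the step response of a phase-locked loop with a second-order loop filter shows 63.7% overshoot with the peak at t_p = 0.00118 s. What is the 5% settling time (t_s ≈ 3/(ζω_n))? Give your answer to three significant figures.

t_s ≈ 0.00785 s

From the overshoot, ζ = −ln(OS)/√(π²+ln²(OS)) = 0.142.
t_p = π/ω_d ⇒ ω_d = 2660 rad/s; then ω_n = ω_d/√(1−ζ²) = 2690 rad/s.
t_s ≈ 3/(ζω_n) = 3/(0.142·2690) = 0.00785 s.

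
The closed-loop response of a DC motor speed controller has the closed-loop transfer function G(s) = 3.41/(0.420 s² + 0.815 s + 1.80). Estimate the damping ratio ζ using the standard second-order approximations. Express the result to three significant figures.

Dividing through by 0.420: denominator becomes s² + 1.940 s + 4.286.
So ω_n = √4.286 = 2.07 rad/s and ζ = 1.940/(2·2.07) = 0.469.

ζ ≈ 0.469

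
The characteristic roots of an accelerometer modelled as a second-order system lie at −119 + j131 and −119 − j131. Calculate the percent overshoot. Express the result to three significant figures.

%OS ≈ 5.76%

With σ = 119, ω_d = 131: ω_n = √(σ²+ω_d²) = 177 rad/s, ζ = σ/ω_n = 0.672.
%OS = 100·exp(−πζ/√(1−ζ²)) = 5.76%.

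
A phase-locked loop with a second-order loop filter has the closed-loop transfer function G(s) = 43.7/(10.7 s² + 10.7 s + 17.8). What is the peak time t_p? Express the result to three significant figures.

t_p ≈ 2.64 s

Dividing through by 10.7: denominator becomes s² + 1.000 s + 1.664.
So ω_n = √1.664 = 1.29 rad/s and ζ = 1.000/(2·1.29) = 0.388.
ω_d = ω_n√(1−ζ²) = 1.19 rad/s. t_p = π/ω_d = 2.64 s.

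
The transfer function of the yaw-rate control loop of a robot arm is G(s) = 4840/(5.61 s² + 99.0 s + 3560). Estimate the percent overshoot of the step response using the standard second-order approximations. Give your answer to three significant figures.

Dividing through by 5.61: denominator becomes s² + 17.65 s + 634.6.
So ω_n = √634.6 = 25.2 rad/s and ζ = 17.65/(2·25.2) = 0.350.
%OS = 100 e^{−πζ/√(1−ζ²)} with ζ = 0.350 gives 30.9%.

%OS ≈ 30.9%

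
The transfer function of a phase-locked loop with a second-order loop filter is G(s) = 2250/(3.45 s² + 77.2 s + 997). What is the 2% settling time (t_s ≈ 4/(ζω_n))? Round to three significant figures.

Dividing through by 3.45: denominator becomes s² + 22.38 s + 289.0.
So ω_n = √289.0 = 17.0 rad/s and ζ = 22.38/(2·17.0) = 0.658.
t_s ≈ 4/(ζω_n) = 0.358 s.

t_s ≈ 0.358 s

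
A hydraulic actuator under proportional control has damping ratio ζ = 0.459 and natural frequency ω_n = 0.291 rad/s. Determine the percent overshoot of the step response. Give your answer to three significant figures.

For an underdamped second-order system, %OS = 100·exp(−πζ/√(1−ζ²)).
πζ/√(1−ζ²) = π·0.459/√(1−0.211) = 1.623, so %OS = 100·e^(−1.623) = 19.7%.

%OS ≈ 19.7%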